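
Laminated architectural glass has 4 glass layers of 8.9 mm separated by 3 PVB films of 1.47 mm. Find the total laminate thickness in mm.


Total thickness = glass contribution + PVB contribution
  Glass: 4 * 8.9 = 35.6 mm
  PVB: 3 * 1.47 = 4.41 mm
  Total = 35.6 + 4.41 = 40.01 mm

40.01 mm


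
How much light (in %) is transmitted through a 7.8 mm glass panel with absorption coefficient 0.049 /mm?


Beer-Lambert law: T = exp(-alpha * thickness)
  exponent = -0.049 * 7.8 = -0.3822
  T = exp(-0.3822) = 0.6824
  Percentage = 0.6824 * 100 = 68.24%

68.24%


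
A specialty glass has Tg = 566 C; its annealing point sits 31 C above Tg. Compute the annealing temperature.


The annealing temperature is Tg plus the offset:
  T_anneal = 566 + 31 = 597 C

597 C


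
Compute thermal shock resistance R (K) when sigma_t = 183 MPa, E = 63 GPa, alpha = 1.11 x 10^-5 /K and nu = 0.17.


Thermal shock resistance: R = sigma * (1 - nu) / (E * alpha)
  Numerator = 183 * (1 - 0.17) = 151.89
  Denominator = 63 * 1000 * (1.11 x 10^-5) = 0.6993
  R = 151.89 / 0.6993 = 217.2 K

217.2 K


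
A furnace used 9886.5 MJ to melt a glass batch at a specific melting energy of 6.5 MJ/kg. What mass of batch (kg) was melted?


Rearrange E = m * s for m:
  m = E / s
  m = 9886.5 / 6.5 = 1521.0 kg

1521.0 kg


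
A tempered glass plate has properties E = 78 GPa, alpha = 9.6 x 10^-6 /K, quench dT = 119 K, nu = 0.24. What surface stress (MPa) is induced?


Tempering stress: sigma = E * alpha * dT / (1 - nu)
  E (MPa) = 78 * 1000 = 78000
  Numerator = 78000 * (9.6 x 10^-6) * 119 = 89.1072
  Denominator = 1 - 0.24 = 0.76
  sigma = 89.1072 / 0.76 = 117.2 MPa

117.2 MPa


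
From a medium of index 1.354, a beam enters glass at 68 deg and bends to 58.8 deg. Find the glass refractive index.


Apply Snell's law: n1 * sin(theta1) = n2 * sin(theta2)
  n2 = n1 * sin(theta1) / sin(theta2)
  sin(68) = 0.927184
  sin(58.8) = 0.855364
  n2 = 1.354 * 0.927184 / 0.855364 = 1.4677

1.4677


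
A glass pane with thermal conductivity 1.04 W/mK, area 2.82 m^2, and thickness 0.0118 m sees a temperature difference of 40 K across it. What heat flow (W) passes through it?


Fourier's law: Q = k * A * dT / t
  Q = 1.04 * 2.82 * 40 / 0.0118
  Q = 117.312 / 0.0118 = 9941.7 W

9941.7 W


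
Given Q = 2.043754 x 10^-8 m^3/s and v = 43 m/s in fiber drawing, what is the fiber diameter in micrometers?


Cross-sectional area from continuity:
  A = Q / v = 2.043754 x 10^-8 / 43 = 4.752916 x 10^-10 m^2
Diameter from circular cross-section:
  d = sqrt(4A / pi) * 10^6 (m -> um)
  d = sqrt(4 * 4.752916 x 10^-10 / pi) * 10^6 = 24.6 um

24.6 um


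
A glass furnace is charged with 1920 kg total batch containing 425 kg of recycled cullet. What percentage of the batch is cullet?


Cullet ratio = (cullet mass / total batch mass) * 100
  Ratio = 425 / 1920 * 100 = 22.14%

22.14%


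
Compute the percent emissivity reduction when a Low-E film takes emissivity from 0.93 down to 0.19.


Percentage reduction = (1 - coated/uncoated) * 100
  Ratio = 0.19 / 0.93 = 0.2043
  Reduction = (1 - 0.2043) * 100 = 79.6%

79.6%


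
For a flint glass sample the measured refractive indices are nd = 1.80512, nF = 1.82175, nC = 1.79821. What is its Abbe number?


Abbe number formula: Vd = (nd - 1) / (nF - nC)
  nd - 1 = 1.80512 - 1 = 0.80512
  nF - nC = 1.82175 - 1.79821 = 0.02354
  Vd = 0.80512 / 0.02354 = 34.2

34.2


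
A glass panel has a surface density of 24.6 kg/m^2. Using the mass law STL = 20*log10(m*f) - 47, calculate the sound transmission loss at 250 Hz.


Mass law: STL = 20 * log10(m * f) - 47
  m * f = 24.6 * 250 = 6150
  log10(6150) = 3.78888
  STL = 20 * 3.78888 - 47 = 75.7776 - 47 = 28.8 dB

28.8 dB


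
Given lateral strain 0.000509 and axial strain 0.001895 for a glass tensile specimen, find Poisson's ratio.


Poisson's ratio: nu = lateral strain / axial strain
  nu = 0.000509 / 0.001895 = 0.2686

0.2686


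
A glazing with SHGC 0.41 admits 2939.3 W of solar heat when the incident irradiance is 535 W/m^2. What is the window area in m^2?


Rearrange Q = Area * SHGC * Irradiance:
  Area = Q / (SHGC * Irradiance)
  Area = 2939.3 / (0.41 * 535) = 13.4 m^2

13.4 m^2


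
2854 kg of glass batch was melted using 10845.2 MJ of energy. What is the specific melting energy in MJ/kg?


Rearrange E = m * s for s:
  s = E / m
  s = 10845.2 / 2854 = 3.8 MJ/kg

3.8 MJ/kg


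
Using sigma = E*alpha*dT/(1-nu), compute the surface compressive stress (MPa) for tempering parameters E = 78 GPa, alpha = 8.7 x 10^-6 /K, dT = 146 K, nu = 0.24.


Tempering stress: sigma = E * alpha * dT / (1 - nu)
  E (MPa) = 78 * 1000 = 78000
  Numerator = 78000 * (8.7 x 10^-6) * 146 = 99.0756
  Denominator = 1 - 0.24 = 0.76
  sigma = 99.0756 / 0.76 = 130.4 MPa

130.4 MPa


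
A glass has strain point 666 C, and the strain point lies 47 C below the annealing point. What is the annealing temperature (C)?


T_anneal = T_strain + gap:
  T_anneal = 666 + 47 = 713 C

713 C


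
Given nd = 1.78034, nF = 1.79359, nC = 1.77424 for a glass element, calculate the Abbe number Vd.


Abbe number formula: Vd = (nd - 1) / (nF - nC)
  nd - 1 = 1.78034 - 1 = 0.78034
  nF - nC = 1.79359 - 1.77424 = 0.01935
  Vd = 0.78034 / 0.01935 = 40.33

40.33


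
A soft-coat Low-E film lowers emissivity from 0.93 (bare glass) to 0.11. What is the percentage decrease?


Percentage reduction = (1 - coated/uncoated) * 100
  Ratio = 0.11 / 0.93 = 0.1183
  Reduction = (1 - 0.1183) * 100 = 88.2%

88.2%


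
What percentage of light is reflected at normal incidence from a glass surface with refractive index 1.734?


Fresnel reflectance at normal incidence:
  R = ((n - 1)/(n + 1))^2
  (n - 1)/(n + 1) = (1.734 - 1)/(1.734 + 1) = 0.268471
  R = 0.268471^2 = 0.0720767
  R(%) = 0.0720767 * 100 = 7.208%

7.208%


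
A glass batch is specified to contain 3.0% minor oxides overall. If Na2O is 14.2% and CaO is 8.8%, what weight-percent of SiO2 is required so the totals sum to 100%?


Known pieces sum to 100%:
  SiO2 = 100 - (others + Na2O + CaO)
  SiO2 = 100 - (3.0 + 14.2 + 8.8) = 74.0%

74.0%


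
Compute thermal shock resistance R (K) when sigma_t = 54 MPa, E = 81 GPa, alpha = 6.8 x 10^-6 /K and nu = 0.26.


Thermal shock resistance: R = sigma * (1 - nu) / (E * alpha)
  Numerator = 54 * (1 - 0.26) = 39.96
  Denominator = 81 * 1000 * (6.8 x 10^-6) = 0.5508
  R = 39.96 / 0.5508 = 72.5 K

72.5 K


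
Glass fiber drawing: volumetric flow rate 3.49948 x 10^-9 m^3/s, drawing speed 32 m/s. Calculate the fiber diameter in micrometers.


Cross-sectional area from continuity:
  A = Q / v = 3.49948 x 10^-9 / 32 = 1.093587 x 10^-10 m^2
Diameter from circular cross-section:
  d = sqrt(4A / pi) * 10^6 (m -> um)
  d = sqrt(4 * 1.093587 x 10^-10 / pi) * 10^6 = 11.8 um

11.8 um


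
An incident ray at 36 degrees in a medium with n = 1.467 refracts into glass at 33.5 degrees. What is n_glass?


Apply Snell's law: n1 * sin(theta1) = n2 * sin(theta2)
  n2 = n1 * sin(theta1) / sin(theta2)
  sin(36) = 0.587785
  sin(33.5) = 0.551937
  n2 = 1.467 * 0.587785 / 0.551937 = 1.5623

1.5623


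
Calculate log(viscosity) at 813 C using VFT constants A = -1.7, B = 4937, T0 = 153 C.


VFT equation: log(eta) = A + B / (T - T0)
  T - T0 = 813 - 153 = 660
  B / (T - T0) = 4937 / 660 = 7.48
  log(eta) = -1.7 + 7.48 = 5.78

5.78


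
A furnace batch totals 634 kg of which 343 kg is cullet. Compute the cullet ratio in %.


Cullet ratio = (cullet mass / total batch mass) * 100
  Ratio = 343 / 634 * 100 = 54.1%

54.1%


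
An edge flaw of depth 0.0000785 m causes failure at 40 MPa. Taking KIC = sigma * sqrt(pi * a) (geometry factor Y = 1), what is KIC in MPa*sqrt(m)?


Fracture toughness: KIC = sigma * sqrt(pi * a)
  pi * a = pi * 0.0000785 = 0.000246615
  sqrt(pi * a) = 0.015704
  KIC = 40 * 0.015704 = 0.628 MPa*sqrt(m)

0.628 MPa*sqrt(m)


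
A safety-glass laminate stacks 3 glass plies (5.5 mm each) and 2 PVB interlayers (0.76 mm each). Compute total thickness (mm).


Total thickness = glass contribution + PVB contribution
  Glass: 3 * 5.5 = 16.5 mm
  PVB: 2 * 0.76 = 1.52 mm
  Total = 16.5 + 1.52 = 18.02 mm

18.02 mm


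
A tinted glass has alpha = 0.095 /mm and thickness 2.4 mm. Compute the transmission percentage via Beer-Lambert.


Beer-Lambert law: T = exp(-alpha * thickness)
  exponent = -0.095 * 2.4 = -0.228
  T = exp(-0.228) = 0.7961
  Percentage = 0.7961 * 100 = 79.61%

79.61%


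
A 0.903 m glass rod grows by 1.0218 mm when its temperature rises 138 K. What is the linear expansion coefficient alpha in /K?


Rearrange dL = alpha * L0 * dT for alpha:
  alpha = dL / (L0 * dT)
  alpha = (1.0218 / 1000) / (0.903 * 138) = 0.0000082 /K = 8.2 x 10^-6 /K

8.2 x 10^-6 /K


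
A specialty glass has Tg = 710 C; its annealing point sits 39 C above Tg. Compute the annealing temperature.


The annealing temperature is Tg plus the offset:
  T_anneal = 710 + 39 = 749 C

749 C


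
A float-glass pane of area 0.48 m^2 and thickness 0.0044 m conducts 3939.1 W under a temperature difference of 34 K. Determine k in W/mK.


Fourier's law rearranged: k = Q * t / (A * dT)
  Numerator = 3939.1 * 0.0044 = 17.33204
  Denominator = 0.48 * 34 = 16.32
  k = 17.33204 / 16.32 = 1.062 W/mK

1.062 W/mK


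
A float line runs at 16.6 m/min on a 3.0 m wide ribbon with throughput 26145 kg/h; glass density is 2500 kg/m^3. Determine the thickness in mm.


Ribbon cross-section from mass balance:
  Volume rate = throughput / density = 26145 / 2500 = 10.458 m^3/h
  thickness = volume rate / (speed * 60 * width), i.e.
  thickness = throughput / (60 * speed * width * density) * 1000
  thickness = 26145 / (60 * 16.6 * 3.0 * 2500) * 1000 = 3.5 mm

3.5 mm


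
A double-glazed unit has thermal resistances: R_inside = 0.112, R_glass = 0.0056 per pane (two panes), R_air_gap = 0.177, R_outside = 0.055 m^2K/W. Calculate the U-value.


Total thermal resistance (series):
  R_total = R_in + R_glass + R_air + R_glass + R_out
  R_total = 0.112 + 0.0056 + 0.177 + 0.0056 + 0.055 = 0.3552 m^2K/W
U-value = 1 / R_total = 1 / 0.3552 = 2.815 W/m^2K

2.815 W/m^2K


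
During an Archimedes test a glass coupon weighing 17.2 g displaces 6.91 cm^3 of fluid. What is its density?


Use the definition of density:
  rho = mass / volume
  rho = 17.2 / 6.91 = 2.489 g/cm^3

2.489 g/cm^3


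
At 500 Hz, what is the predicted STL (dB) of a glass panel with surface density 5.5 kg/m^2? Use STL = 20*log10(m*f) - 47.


Mass law: STL = 20 * log10(m * f) - 47
  m * f = 5.5 * 500 = 2750
  log10(2750) = 3.43933
  STL = 20 * 3.43933 - 47 = 68.7866 - 47 = 21.8 dB

21.8 dB


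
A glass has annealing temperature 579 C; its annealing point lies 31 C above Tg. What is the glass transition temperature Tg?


Rearrange T_anneal = Tg + offset for Tg:
  Tg = T_anneal - offset = 579 - 31 = 548 C

548 C


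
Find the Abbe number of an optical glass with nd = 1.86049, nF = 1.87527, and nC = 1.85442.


Abbe number formula: Vd = (nd - 1) / (nF - nC)
  nd - 1 = 1.86049 - 1 = 0.86049
  nF - nC = 1.87527 - 1.85442 = 0.02085
  Vd = 0.86049 / 0.02085 = 41.27

41.27


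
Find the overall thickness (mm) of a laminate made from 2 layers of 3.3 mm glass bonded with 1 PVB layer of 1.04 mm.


Total thickness = glass contribution + PVB contribution
  Glass: 2 * 3.3 = 6.6 mm
  PVB: 1 * 1.04 = 1.04 mm
  Total = 6.6 + 1.04 = 7.64 mm

7.64 mm


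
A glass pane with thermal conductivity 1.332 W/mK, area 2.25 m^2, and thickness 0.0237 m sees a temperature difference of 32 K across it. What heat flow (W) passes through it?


Fourier's law: Q = k * A * dT / t
  Q = 1.332 * 2.25 * 32 / 0.0237
  Q = 95.904 / 0.0237 = 4046.6 W

4046.6 W


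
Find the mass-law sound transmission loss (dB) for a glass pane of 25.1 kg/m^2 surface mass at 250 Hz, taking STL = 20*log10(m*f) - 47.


Mass law: STL = 20 * log10(m * f) - 47
  m * f = 25.1 * 250 = 6275
  log10(6275) = 3.79761
  STL = 20 * 3.79761 - 47 = 75.9522 - 47 = 29.0 dB

29.0 dB


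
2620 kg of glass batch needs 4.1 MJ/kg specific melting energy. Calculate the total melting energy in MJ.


Total energy = mass * specific energy
  E = 2620 * 4.1 = 10742 MJ

10742 MJ


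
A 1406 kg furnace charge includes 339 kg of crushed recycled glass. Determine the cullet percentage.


Cullet ratio = (cullet mass / total batch mass) * 100
  Ratio = 339 / 1406 * 100 = 24.11%

24.11%


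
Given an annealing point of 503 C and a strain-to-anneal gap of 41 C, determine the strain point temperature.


Strain point = annealing point - difference:
  T_strain = 503 - 41 = 462 C

462 C


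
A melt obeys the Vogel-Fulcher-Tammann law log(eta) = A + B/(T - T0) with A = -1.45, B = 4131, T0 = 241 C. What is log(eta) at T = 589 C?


VFT equation: log(eta) = A + B / (T - T0)
  T - T0 = 589 - 241 = 348
  B / (T - T0) = 4131 / 348 = 11.871
  log(eta) = -1.45 + 11.871 = 10.421

10.421


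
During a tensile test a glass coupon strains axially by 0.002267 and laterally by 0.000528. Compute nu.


Poisson's ratio: nu = lateral strain / axial strain
  nu = 0.000528 / 0.002267 = 0.2329

0.2329


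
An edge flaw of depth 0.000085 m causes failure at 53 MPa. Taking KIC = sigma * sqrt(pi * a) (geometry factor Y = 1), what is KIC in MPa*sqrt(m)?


Fracture toughness: KIC = sigma * sqrt(pi * a)
  pi * a = pi * 0.000085 = 0.000267035
  sqrt(pi * a) = 0.016341
  KIC = 53 * 0.016341 = 0.866 MPa*sqrt(m)

0.866 MPa*sqrt(m)


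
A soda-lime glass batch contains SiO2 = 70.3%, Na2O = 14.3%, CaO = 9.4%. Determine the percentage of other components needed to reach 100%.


Sum the three major oxides:
  SiO2 + Na2O + CaO = 70.3 + 14.3 + 9.4 = 94.0%
Subtract from 100%:
  Others = 100 - 94.0 = 6.0%

6.0%


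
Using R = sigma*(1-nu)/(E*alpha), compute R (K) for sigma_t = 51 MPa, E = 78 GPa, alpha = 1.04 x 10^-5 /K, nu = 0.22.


Thermal shock resistance: R = sigma * (1 - nu) / (E * alpha)
  Numerator = 51 * (1 - 0.22) = 39.78
  Denominator = 78 * 1000 * (1.04 x 10^-5) = 0.8112
  R = 39.78 / 0.8112 = 49.0 K

49.0 K


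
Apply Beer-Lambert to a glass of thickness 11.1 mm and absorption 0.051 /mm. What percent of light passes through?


Beer-Lambert law: T = exp(-alpha * thickness)
  exponent = -0.051 * 11.1 = -0.5661
  T = exp(-0.5661) = 0.5677
  Percentage = 0.5677 * 100 = 56.77%

56.77%


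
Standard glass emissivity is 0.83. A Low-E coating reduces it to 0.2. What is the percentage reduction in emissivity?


Percentage reduction = (1 - coated/uncoated) * 100
  Ratio = 0.2 / 0.83 = 0.241
  Reduction = (1 - 0.241) * 100 = 75.9%

75.9%


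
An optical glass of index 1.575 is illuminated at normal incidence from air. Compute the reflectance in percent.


Fresnel reflectance at normal incidence:
  R = ((n - 1)/(n + 1))^2
  (n - 1)/(n + 1) = (1.575 - 1)/(1.575 + 1) = 0.223301
  R = 0.223301^2 = 0.0498633
  R(%) = 0.0498633 * 100 = 4.986%

4.986%


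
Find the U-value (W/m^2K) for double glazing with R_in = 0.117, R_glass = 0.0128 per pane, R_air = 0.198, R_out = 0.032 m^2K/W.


Total thermal resistance (series):
  R_total = R_in + R_glass + R_air + R_glass + R_out
  R_total = 0.117 + 0.0128 + 0.198 + 0.0128 + 0.032 = 0.3726 m^2K/W
U-value = 1 / R_total = 1 / 0.3726 = 2.684 W/m^2K

2.684 W/m^2K


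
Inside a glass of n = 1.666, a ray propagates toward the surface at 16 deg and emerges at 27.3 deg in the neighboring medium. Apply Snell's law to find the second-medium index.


Apply Snell's law: n1 * sin(theta1) = n2 * sin(theta2)
  n2 = n1 * sin(theta1) / sin(theta2)
  sin(16) = 0.275637
  sin(27.3) = 0.45865
  n2 = 1.666 * 0.275637 / 0.45865 = 1.0012

1.0012


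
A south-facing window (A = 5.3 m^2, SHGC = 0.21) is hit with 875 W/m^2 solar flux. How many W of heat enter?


Solar heat gain: Q = Area * SHGC * Irradiance
  Q = 5.3 * 0.21 * 875 = 973.9 W

973.9 W


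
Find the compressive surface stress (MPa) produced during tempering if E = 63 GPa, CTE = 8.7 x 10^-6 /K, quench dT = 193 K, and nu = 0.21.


Tempering stress: sigma = E * alpha * dT / (1 - nu)
  E (MPa) = 63 * 1000 = 63000
  Numerator = 63000 * (8.7 x 10^-6) * 193 = 105.7833
  Denominator = 1 - 0.21 = 0.79
  sigma = 105.7833 / 0.79 = 133.9 MPa

133.9 MPa


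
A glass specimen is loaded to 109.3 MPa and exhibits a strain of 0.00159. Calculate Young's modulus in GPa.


Young's modulus: E = stress / strain
  E = 109.3 MPa / 0.00159 = 68742.14 MPa
Convert to GPa: 68742.14 / 1000 = 68.74 GPa

68.74 GPa


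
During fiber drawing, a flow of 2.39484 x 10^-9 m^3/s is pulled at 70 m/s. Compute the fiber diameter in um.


Cross-sectional area from continuity:
  A = Q / v = 2.39484 x 10^-9 / 70 = 3.4212 x 10^-11 m^2
Diameter from circular cross-section:
  d = sqrt(4A / pi) * 10^6 (m -> um)
  d = sqrt(4 * 3.4212 x 10^-11 / pi) * 10^6 = 6.6 um

6.6 um


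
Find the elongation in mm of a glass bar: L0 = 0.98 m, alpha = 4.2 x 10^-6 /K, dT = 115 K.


Thermal expansion formula: dL = alpha * L0 * dT
  dL = (4.2 x 10^-6) * 0.98 * 115 = 0.00047334 m
Convert to mm: 0.00047334 * 1000 = 0.4733 mm

0.4733 mm


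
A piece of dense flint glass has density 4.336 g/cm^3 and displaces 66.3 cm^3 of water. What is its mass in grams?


Rearrange rho = m / V:
  m = rho * V
  m = 4.336 * 66.3 = 287.477 g

287.477 g


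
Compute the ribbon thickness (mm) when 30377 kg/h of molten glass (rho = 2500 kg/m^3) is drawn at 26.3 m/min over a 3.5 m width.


Ribbon cross-section from mass balance:
  Volume rate = throughput / density = 30377 / 2500 = 12.1508 m^3/h
  thickness = volume rate / (speed * 60 * width), i.e.
  thickness = throughput / (60 * speed * width * density) * 1000
  thickness = 30377 / (60 * 26.3 * 3.5 * 2500) * 1000 = 2.2 mm

2.2 mm


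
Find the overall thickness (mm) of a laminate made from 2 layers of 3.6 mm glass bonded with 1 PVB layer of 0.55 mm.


Total thickness = glass contribution + PVB contribution
  Glass: 2 * 3.6 = 7.2 mm
  PVB: 1 * 0.55 = 0.55 mm
  Total = 7.2 + 0.55 = 7.75 mm

7.75 mm


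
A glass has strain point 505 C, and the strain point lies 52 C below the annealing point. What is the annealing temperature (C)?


T_anneal = T_strain + gap:
  T_anneal = 505 + 52 = 557 C

557 C


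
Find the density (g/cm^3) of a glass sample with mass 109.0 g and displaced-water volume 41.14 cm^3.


Use the definition of density:
  rho = mass / volume
  rho = 109.0 / 41.14 = 2.649 g/cm^3

2.649 g/cm^3


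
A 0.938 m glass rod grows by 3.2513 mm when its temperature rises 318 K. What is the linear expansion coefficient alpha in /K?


Rearrange dL = alpha * L0 * dT for alpha:
  alpha = dL / (L0 * dT)
  alpha = (3.2513 / 1000) / (0.938 * 318) = 0.0000109 /K = 1.09 x 10^-5 /K

1.09 x 10^-5 /K


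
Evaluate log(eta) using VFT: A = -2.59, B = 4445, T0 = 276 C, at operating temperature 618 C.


VFT equation: log(eta) = A + B / (T - T0)
  T - T0 = 618 - 276 = 342
  B / (T - T0) = 4445 / 342 = 12.997
  log(eta) = -2.59 + 12.997 = 10.407

10.407


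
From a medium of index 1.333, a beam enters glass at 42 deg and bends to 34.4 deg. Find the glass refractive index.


Apply Snell's law: n1 * sin(theta1) = n2 * sin(theta2)
  n2 = n1 * sin(theta1) / sin(theta2)
  sin(42) = 0.669131
  sin(34.4) = 0.564967
  n2 = 1.333 * 0.669131 / 0.564967 = 1.5788

1.5788


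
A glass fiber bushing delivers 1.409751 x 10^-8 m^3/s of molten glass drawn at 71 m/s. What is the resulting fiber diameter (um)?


Cross-sectional area from continuity:
  A = Q / v = 1.409751 x 10^-8 / 71 = 1.985565 x 10^-10 m^2
Diameter from circular cross-section:
  d = sqrt(4A / pi) * 10^6 (m -> um)
  d = sqrt(4 * 1.985565 x 10^-10 / pi) * 10^6 = 15.9 um

15.9 um


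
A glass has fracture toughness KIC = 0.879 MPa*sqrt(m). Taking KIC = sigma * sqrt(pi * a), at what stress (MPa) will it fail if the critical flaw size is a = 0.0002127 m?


Rearrange KIC = sigma * sqrt(pi * a):
  sigma = KIC / sqrt(pi * a)
  sqrt(pi * 0.0002127) = 0.02585
  sigma = 0.879 / 0.02585 = 34.0 MPa

34.0 MPa


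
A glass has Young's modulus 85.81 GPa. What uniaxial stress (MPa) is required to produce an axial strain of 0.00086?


Rearrange E = sigma / epsilon:
  sigma = E * epsilon
  E (MPa) = 85.81 * 1000 = 85810
  sigma = 85810 * 0.00086 = 73.8 MPa

73.8 MPa


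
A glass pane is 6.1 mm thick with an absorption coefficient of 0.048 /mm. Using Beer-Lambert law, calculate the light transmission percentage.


Beer-Lambert law: T = exp(-alpha * thickness)
  exponent = -0.048 * 6.1 = -0.2928
  T = exp(-0.2928) = 0.7462
  Percentage = 0.7462 * 100 = 74.62%

74.62%


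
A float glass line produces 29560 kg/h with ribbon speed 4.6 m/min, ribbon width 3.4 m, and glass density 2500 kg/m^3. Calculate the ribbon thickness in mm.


Ribbon cross-section from mass balance:
  Volume rate = throughput / density = 29560 / 2500 = 11.824 m^3/h
  thickness = volume rate / (speed * 60 * width), i.e.
  thickness = throughput / (60 * speed * width * density) * 1000
  thickness = 29560 / (60 * 4.6 * 3.4 * 2500) * 1000 = 12.6 mm

12.6 mm


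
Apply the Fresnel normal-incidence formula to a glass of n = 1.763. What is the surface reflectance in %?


Fresnel reflectance at normal incidence:
  R = ((n - 1)/(n + 1))^2
  (n - 1)/(n + 1) = (1.763 - 1)/(1.763 + 1) = 0.276149
  R = 0.276149^2 = 0.0762583
  R(%) = 0.0762583 * 100 = 7.626%

7.626%


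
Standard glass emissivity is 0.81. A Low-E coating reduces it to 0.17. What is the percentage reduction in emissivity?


Percentage reduction = (1 - coated/uncoated) * 100
  Ratio = 0.17 / 0.81 = 0.2099
  Reduction = (1 - 0.2099) * 100 = 79.0%

79.0%


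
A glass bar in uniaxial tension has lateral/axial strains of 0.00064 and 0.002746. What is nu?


Poisson's ratio: nu = lateral strain / axial strain
  nu = 0.00064 / 0.002746 = 0.2331

0.2331


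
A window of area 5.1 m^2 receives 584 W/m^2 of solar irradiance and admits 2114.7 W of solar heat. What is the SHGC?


Rearrange Q = Area * SHGC * Irradiance:
  SHGC = Q / (Area * Irradiance)
  SHGC = 2114.7 / (5.1 * 584) = 0.71

0.71


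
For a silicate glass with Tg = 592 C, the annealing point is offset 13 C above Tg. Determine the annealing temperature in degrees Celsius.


The annealing temperature is Tg plus the offset:
  T_anneal = 592 + 13 = 605 C

605 C


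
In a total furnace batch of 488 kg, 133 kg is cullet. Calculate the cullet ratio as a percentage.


Cullet ratio = (cullet mass / total batch mass) * 100
  Ratio = 133 / 488 * 100 = 27.25%

27.25%


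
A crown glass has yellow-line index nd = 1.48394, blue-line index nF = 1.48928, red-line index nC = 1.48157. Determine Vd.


Abbe number formula: Vd = (nd - 1) / (nF - nC)
  nd - 1 = 1.48394 - 1 = 0.48394
  nF - nC = 1.48928 - 1.48157 = 0.00771
  Vd = 0.48394 / 0.00771 = 62.77

62.77


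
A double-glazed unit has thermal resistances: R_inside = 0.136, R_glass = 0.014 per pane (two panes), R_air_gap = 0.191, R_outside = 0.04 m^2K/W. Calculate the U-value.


Total thermal resistance (series):
  R_total = R_in + R_glass + R_air + R_glass + R_out
  R_total = 0.136 + 0.014 + 0.191 + 0.014 + 0.04 = 0.395 m^2K/W
U-value = 1 / R_total = 1 / 0.395 = 2.532 W/m^2K

2.532 W/m^2K


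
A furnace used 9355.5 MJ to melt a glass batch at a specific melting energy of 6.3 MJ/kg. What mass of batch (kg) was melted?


Rearrange E = m * s for m:
  m = E / s
  m = 9355.5 / 6.3 = 1485.0 kg

1485.0 kg


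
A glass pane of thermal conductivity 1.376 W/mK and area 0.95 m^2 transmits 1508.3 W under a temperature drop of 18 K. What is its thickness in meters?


Fourier's law: t = k * A * dT / Q
  t = 1.376 * 0.95 * 18 / 1508.3
  t = 23.5296 / 1508.3 = 0.0156 m

0.0156 m


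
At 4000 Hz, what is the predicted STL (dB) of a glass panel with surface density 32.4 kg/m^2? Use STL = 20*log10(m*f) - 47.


Mass law: STL = 20 * log10(m * f) - 47
  m * f = 32.4 * 4000 = 129600
  log10(129600) = 5.11261
  STL = 20 * 5.11261 - 47 = 102.2522 - 47 = 55.3 dB

55.3 dB


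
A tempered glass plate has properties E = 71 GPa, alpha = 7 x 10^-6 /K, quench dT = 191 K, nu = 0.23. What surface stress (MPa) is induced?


Tempering stress: sigma = E * alpha * dT / (1 - nu)
  E (MPa) = 71 * 1000 = 71000
  Numerator = 71000 * (7 x 10^-6) * 191 = 94.927
  Denominator = 1 - 0.23 = 0.77
  sigma = 94.927 / 0.77 = 123.3 MPa

123.3 MPa


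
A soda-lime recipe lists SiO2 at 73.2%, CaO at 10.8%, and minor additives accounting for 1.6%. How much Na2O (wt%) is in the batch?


Pieces sum to 100%:
  Na2O = 100 - (SiO2 + CaO + others)
  Na2O = 100 - (73.2 + 10.8 + 1.6) = 14.4%

14.4%


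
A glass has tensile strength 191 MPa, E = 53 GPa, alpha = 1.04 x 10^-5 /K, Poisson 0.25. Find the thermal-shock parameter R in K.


Thermal shock resistance: R = sigma * (1 - nu) / (E * alpha)
  Numerator = 191 * (1 - 0.25) = 143.25
  Denominator = 53 * 1000 * (1.04 x 10^-5) = 0.5512
  R = 143.25 / 0.5512 = 259.9 K

259.9 K


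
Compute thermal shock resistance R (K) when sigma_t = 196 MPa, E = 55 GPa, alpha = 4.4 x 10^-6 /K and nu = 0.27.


Thermal shock resistance: R = sigma * (1 - nu) / (E * alpha)
  Numerator = 196 * (1 - 0.27) = 143.08
  Denominator = 55 * 1000 * (4.4 x 10^-6) = 0.242
  R = 143.08 / 0.242 = 591.2 K

591.2 K


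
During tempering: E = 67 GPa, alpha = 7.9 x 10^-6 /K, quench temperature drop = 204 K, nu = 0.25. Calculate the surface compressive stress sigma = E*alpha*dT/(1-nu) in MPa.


Tempering stress: sigma = E * alpha * dT / (1 - nu)
  E (MPa) = 67 * 1000 = 67000
  Numerator = 67000 * (7.9 x 10^-6) * 204 = 107.9772
  Denominator = 1 - 0.25 = 0.75
  sigma = 107.9772 / 0.75 = 144.0 MPa

144.0 MPa


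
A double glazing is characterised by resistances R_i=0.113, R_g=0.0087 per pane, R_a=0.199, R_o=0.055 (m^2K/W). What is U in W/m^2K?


Total thermal resistance (series):
  R_total = R_in + R_glass + R_air + R_glass + R_out
  R_total = 0.113 + 0.0087 + 0.199 + 0.0087 + 0.055 = 0.3844 m^2K/W
U-value = 1 / R_total = 1 / 0.3844 = 2.601 W/m^2K

2.601 W/m^2K


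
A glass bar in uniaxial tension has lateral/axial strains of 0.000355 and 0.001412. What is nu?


Poisson's ratio: nu = lateral strain / axial strain
  nu = 0.000355 / 0.001412 = 0.2514

0.2514


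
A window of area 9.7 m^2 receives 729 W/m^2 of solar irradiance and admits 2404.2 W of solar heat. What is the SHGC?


Rearrange Q = Area * SHGC * Irradiance:
  SHGC = Q / (Area * Irradiance)
  SHGC = 2404.2 / (9.7 * 729) = 0.34

0.34


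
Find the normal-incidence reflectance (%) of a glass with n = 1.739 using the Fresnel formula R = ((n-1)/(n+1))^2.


Fresnel reflectance at normal incidence:
  R = ((n - 1)/(n + 1))^2
  (n - 1)/(n + 1) = (1.739 - 1)/(1.739 + 1) = 0.269806
  R = 0.269806^2 = 0.0727953
  R(%) = 0.0727953 * 100 = 7.28%

7.28%


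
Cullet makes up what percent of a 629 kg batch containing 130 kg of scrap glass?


Cullet ratio = (cullet mass / total batch mass) * 100
  Ratio = 130 / 629 * 100 = 20.67%

20.67%


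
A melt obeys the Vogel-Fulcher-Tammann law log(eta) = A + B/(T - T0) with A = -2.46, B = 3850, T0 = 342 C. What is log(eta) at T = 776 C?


VFT equation: log(eta) = A + B / (T - T0)
  T - T0 = 776 - 342 = 434
  B / (T - T0) = 3850 / 434 = 8.871
  log(eta) = -2.46 + 8.871 = 6.411

6.411


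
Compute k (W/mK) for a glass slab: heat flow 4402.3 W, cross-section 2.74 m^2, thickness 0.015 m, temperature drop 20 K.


Fourier's law rearranged: k = Q * t / (A * dT)
  Numerator = 4402.3 * 0.015 = 66.0345
  Denominator = 2.74 * 20 = 54.8
  k = 66.0345 / 54.8 = 1.205 W/mK

1.205 W/mK


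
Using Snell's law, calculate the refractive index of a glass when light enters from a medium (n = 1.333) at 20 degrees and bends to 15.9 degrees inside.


Apply Snell's law: n1 * sin(theta1) = n2 * sin(theta2)
  n2 = n1 * sin(theta1) / sin(theta2)
  sin(20) = 0.34202
  sin(15.9) = 0.273959
  n2 = 1.333 * 0.34202 / 0.273959 = 1.6642

1.6642


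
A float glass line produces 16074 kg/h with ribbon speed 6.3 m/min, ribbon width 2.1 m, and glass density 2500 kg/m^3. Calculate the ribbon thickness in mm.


Ribbon cross-section from mass balance:
  Volume rate = throughput / density = 16074 / 2500 = 6.4296 m^3/h
  thickness = volume rate / (speed * 60 * width), i.e.
  thickness = throughput / (60 * speed * width * density) * 1000
  thickness = 16074 / (60 * 6.3 * 2.1 * 2500) * 1000 = 8.1 mm

8.1 mm


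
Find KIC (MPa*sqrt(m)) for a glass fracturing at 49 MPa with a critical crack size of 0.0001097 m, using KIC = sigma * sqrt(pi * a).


Fracture toughness: KIC = sigma * sqrt(pi * a)
  pi * a = pi * 0.0001097 = 0.000344633
  sqrt(pi * a) = 0.018564
  KIC = 49 * 0.018564 = 0.91 MPa*sqrt(m)

0.91 MPa*sqrt(m)


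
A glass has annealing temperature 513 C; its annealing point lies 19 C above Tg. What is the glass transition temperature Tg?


Rearrange T_anneal = Tg + offset for Tg:
  Tg = T_anneal - offset = 513 - 19 = 494 C

494 C


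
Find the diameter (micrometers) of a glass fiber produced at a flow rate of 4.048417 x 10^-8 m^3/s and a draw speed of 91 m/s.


Cross-sectional area from continuity:
  A = Q / v = 4.048417 x 10^-8 / 91 = 4.44881 x 10^-10 m^2
Diameter from circular cross-section:
  d = sqrt(4A / pi) * 10^6 (m -> um)
  d = sqrt(4 * 4.44881 x 10^-10 / pi) * 10^6 = 23.8 um

23.8 um


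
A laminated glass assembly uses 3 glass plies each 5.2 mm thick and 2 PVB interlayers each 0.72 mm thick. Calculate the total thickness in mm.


Total thickness = glass contribution + PVB contribution
  Glass: 3 * 5.2 = 15.6 mm
  PVB: 2 * 0.72 = 1.44 mm
  Total = 15.6 + 1.44 = 17.04 mm

17.04 mm


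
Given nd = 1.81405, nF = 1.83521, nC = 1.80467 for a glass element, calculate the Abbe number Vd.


Abbe number formula: Vd = (nd - 1) / (nF - nC)
  nd - 1 = 1.81405 - 1 = 0.81405
  nF - nC = 1.83521 - 1.80467 = 0.03054
  Vd = 0.81405 / 0.03054 = 26.66

26.66


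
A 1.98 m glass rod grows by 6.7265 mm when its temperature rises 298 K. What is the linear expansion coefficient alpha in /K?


Rearrange dL = alpha * L0 * dT for alpha:
  alpha = dL / (L0 * dT)
  alpha = (6.7265 / 1000) / (1.98 * 298) = 0.0000114 /K = 1.14 x 10^-5 /K

1.14 x 10^-5 /K


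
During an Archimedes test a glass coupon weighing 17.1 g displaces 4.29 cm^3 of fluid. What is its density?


Use the definition of density:
  rho = mass / volume
  rho = 17.1 / 4.29 = 3.986 g/cm^3

3.986 g/cm^3


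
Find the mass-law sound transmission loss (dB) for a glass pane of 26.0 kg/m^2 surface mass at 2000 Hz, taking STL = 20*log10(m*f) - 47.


Mass law: STL = 20 * log10(m * f) - 47
  m * f = 26.0 * 2000 = 52000
  log10(52000) = 4.716
  STL = 20 * 4.716 - 47 = 94.32 - 47 = 47.3 dB

47.3 dB


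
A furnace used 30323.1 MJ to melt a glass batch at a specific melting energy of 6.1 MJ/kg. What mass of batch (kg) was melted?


Rearrange E = m * s for m:
  m = E / s
  m = 30323.1 / 6.1 = 4971.0 kg

4971.0 kg


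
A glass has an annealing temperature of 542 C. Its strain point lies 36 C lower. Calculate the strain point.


Strain point = annealing point - difference:
  T_strain = 542 - 36 = 506 C

506 C


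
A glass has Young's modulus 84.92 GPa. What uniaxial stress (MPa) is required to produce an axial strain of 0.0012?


Rearrange E = sigma / epsilon:
  sigma = E * epsilon
  E (MPa) = 84.92 * 1000 = 84920
  sigma = 84920 * 0.0012 = 101.9 MPa

101.9 MPa


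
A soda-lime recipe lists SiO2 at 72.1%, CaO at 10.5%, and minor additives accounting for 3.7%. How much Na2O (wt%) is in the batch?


Pieces sum to 100%:
  Na2O = 100 - (SiO2 + CaO + others)
  Na2O = 100 - (72.1 + 10.5 + 3.7) = 13.7%

13.7%


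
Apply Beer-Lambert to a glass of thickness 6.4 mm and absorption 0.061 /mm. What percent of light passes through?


Beer-Lambert law: T = exp(-alpha * thickness)
  exponent = -0.061 * 6.4 = -0.3904
  T = exp(-0.3904) = 0.6768
  Percentage = 0.6768 * 100 = 67.68%

67.68%


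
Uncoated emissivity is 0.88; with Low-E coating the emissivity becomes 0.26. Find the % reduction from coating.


Percentage reduction = (1 - coated/uncoated) * 100
  Ratio = 0.26 / 0.88 = 0.2955
  Reduction = (1 - 0.2955) * 100 = 70.5%

70.5%


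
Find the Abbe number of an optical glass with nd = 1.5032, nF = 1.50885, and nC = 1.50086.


Abbe number formula: Vd = (nd - 1) / (nF - nC)
  nd - 1 = 1.5032 - 1 = 0.5032
  nF - nC = 1.50885 - 1.50086 = 0.00799
  Vd = 0.5032 / 0.00799 = 62.98

62.98


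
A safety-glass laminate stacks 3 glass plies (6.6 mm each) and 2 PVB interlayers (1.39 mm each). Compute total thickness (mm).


Total thickness = glass contribution + PVB contribution
  Glass: 3 * 6.6 = 19.8 mm
  PVB: 2 * 1.39 = 2.78 mm
  Total = 19.8 + 2.78 = 22.58 mm

22.58 mm


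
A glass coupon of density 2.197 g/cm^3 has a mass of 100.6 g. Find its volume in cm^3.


Rearrange rho = m / V:
  V = m / rho
  V = 100.6 / 2.197 = 45.79 cm^3

45.79 cm^3


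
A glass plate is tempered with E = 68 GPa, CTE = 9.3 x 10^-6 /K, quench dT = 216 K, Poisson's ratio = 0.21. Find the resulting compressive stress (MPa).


Tempering stress: sigma = E * alpha * dT / (1 - nu)
  E (MPa) = 68 * 1000 = 68000
  Numerator = 68000 * (9.3 x 10^-6) * 216 = 136.5984
  Denominator = 1 - 0.21 = 0.79
  sigma = 136.5984 / 0.79 = 172.9 MPa

172.9 MPa


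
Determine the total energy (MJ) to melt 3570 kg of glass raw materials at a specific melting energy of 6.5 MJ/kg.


Total energy = mass * specific energy
  E = 3570 * 6.5 = 23205 MJ

23205 MJ


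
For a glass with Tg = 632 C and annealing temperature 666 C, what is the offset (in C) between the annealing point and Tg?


Offset = T_anneal - Tg:
  offset = 666 - 632 = 34 C

34 C


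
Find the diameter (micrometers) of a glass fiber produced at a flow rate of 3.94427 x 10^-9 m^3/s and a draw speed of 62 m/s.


Cross-sectional area from continuity:
  A = Q / v = 3.94427 x 10^-9 / 62 = 6.361726 x 10^-11 m^2
Diameter from circular cross-section:
  d = sqrt(4A / pi) * 10^6 (m -> um)
  d = sqrt(4 * 6.361726 x 10^-11 / pi) * 10^6 = 9.0 um

9.0 um


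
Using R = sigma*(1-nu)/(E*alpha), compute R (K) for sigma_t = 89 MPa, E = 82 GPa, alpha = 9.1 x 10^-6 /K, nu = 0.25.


Thermal shock resistance: R = sigma * (1 - nu) / (E * alpha)
  Numerator = 89 * (1 - 0.25) = 66.75
  Denominator = 82 * 1000 * (9.1 x 10^-6) = 0.7462
  R = 66.75 / 0.7462 = 89.5 K

89.5 K


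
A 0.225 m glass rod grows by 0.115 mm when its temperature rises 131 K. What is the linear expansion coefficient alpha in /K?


Rearrange dL = alpha * L0 * dT for alpha:
  alpha = dL / (L0 * dT)
  alpha = (0.115 / 1000) / (0.225 * 131) = 0.000003902 /K = 3.902 x 10^-6 /K

3.902 x 10^-6 /K


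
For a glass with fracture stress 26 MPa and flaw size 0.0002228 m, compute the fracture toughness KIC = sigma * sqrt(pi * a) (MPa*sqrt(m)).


Fracture toughness: KIC = sigma * sqrt(pi * a)
  pi * a = pi * 0.0002228 = 0.000699947
  sqrt(pi * a) = 0.026457
  KIC = 26 * 0.026457 = 0.688 MPa*sqrt(m)

0.688 MPa*sqrt(m)


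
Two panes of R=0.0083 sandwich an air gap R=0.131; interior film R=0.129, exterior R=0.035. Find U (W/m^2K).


Total thermal resistance (series):
  R_total = R_in + R_glass + R_air + R_glass + R_out
  R_total = 0.129 + 0.0083 + 0.131 + 0.0083 + 0.035 = 0.3116 m^2K/W
U-value = 1 / R_total = 1 / 0.3116 = 3.209 W/m^2K

3.209 W/m^2K


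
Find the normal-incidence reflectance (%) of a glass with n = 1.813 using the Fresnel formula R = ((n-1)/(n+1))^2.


Fresnel reflectance at normal incidence:
  R = ((n - 1)/(n + 1))^2
  (n - 1)/(n + 1) = (1.813 - 1)/(1.813 + 1) = 0.289015
  R = 0.289015^2 = 0.0835297
  R(%) = 0.0835297 * 100 = 8.353%

8.353%


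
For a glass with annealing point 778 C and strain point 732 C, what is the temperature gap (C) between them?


Gap = T_anneal - T_strain:
  gap = 778 - 732 = 46 C

46 C


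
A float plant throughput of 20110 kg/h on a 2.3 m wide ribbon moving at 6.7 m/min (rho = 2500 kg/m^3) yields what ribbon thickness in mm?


Ribbon cross-section from mass balance:
  Volume rate = throughput / density = 20110 / 2500 = 8.044 m^3/h
  thickness = volume rate / (speed * 60 * width), i.e.
  thickness = throughput / (60 * speed * width * density) * 1000
  thickness = 20110 / (60 * 6.7 * 2.3 * 2500) * 1000 = 8.7 mm

8.7 mm


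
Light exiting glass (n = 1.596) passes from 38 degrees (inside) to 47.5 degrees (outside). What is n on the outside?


Apply Snell's law: n1 * sin(theta1) = n2 * sin(theta2)
  n2 = n1 * sin(theta1) / sin(theta2)
  sin(38) = 0.615661
  sin(47.5) = 0.737277
  n2 = 1.596 * 0.615661 / 0.737277 = 1.3327

1.3327


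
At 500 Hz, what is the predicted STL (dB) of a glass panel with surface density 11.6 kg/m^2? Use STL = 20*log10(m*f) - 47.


Mass law: STL = 20 * log10(m * f) - 47
  m * f = 11.6 * 500 = 5800
  log10(5800) = 3.76343
  STL = 20 * 3.76343 - 47 = 75.2686 - 47 = 28.3 dB

28.3 dB


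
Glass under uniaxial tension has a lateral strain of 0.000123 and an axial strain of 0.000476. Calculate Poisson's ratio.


Poisson's ratio: nu = lateral strain / axial strain
  nu = 0.000123 / 0.000476 = 0.2584

0.2584


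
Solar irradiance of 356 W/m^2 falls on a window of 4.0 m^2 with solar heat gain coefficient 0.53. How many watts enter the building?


Solar heat gain: Q = Area * SHGC * Irradiance
  Q = 4.0 * 0.53 * 356 = 754.7 W

754.7 W


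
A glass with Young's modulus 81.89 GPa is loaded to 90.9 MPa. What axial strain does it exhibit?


Rearrange E = sigma / epsilon:
  epsilon = sigma / E
  E (MPa) = 81.89 * 1000 = 81890
  epsilon = 90.9 / 81890 = 0.00111

0.00111


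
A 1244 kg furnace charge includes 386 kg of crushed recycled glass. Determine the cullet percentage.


Cullet ratio = (cullet mass / total batch mass) * 100
  Ratio = 386 / 1244 * 100 = 31.03%

31.03%


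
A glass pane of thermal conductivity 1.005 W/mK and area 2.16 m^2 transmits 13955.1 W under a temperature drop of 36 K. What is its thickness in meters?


Fourier's law: t = k * A * dT / Q
  t = 1.005 * 2.16 * 36 / 13955.1
  t = 78.1488 / 13955.1 = 0.0056 m

0.0056 m


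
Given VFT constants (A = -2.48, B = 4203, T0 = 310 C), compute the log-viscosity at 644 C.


VFT equation: log(eta) = A + B / (T - T0)
  T - T0 = 644 - 310 = 334
  B / (T - T0) = 4203 / 334 = 12.584
  log(eta) = -2.48 + 12.584 = 10.104

10.104


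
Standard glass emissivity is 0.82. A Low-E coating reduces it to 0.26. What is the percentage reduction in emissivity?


Percentage reduction = (1 - coated/uncoated) * 100
  Ratio = 0.26 / 0.82 = 0.3171
  Reduction = (1 - 0.3171) * 100 = 68.3%

68.3%


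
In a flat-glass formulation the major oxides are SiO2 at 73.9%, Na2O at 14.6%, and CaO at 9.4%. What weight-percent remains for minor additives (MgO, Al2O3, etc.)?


Sum the three major oxides:
  SiO2 + Na2O + CaO = 73.9 + 14.6 + 9.4 = 97.9%
Subtract from 100%:
  Others = 100 - 97.9 = 2.1%

2.1%


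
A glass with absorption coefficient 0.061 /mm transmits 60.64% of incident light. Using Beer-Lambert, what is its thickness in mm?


Rearrange T = exp(-alpha * thickness):
  thickness = -ln(T) / alpha
  T = 60.64/100 = 0.6064
  ln(T) = -0.50022
  -ln(T) = 0.50022
  thickness = 0.50022 / 0.061 = 8.2 mm

8.2 mm


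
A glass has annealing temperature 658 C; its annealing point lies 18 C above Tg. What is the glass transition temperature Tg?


Rearrange T_anneal = Tg + offset for Tg:
  Tg = T_anneal - offset = 658 - 18 = 640 C

640 C


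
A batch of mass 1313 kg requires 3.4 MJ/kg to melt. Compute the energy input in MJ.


Total energy = mass * specific energy
  E = 1313 * 3.4 = 4464.2 MJ

4464.2 MJ


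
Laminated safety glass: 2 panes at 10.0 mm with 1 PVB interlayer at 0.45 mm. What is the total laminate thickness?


Total thickness = glass contribution + PVB contribution
  Glass: 2 * 10.0 = 20.0 mm
  PVB: 1 * 0.45 = 0.45 mm
  Total = 20.0 + 0.45 = 20.45 mm

20.45 mm
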